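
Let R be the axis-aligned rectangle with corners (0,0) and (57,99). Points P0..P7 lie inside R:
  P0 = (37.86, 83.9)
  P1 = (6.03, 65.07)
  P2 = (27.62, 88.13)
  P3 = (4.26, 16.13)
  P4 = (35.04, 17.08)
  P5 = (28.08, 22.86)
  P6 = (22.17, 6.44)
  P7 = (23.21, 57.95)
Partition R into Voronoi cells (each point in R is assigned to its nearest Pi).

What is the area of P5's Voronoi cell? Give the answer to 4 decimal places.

1. box [0,57]×[0,99]: [(0, 0) (57, 0) (57, 99) (0, 99)]
2. ⊥bis P5·P0 via (32.97,53.38): [(0, 58.6625) (0, 0) (57, 0) (57, 49.5298)]  |A|=3083.4832
3. ⊥bis P5·P1 via (17.055,43.965): [(34.5832, 53.1215) (0, 35.0557) (0, 0) (57, 0) (57, 49.5298)]  |A|=2675.2824
4. ⊥bis P5·P2 via (27.85,55.495): [(34.5832, 53.1215) (0, 35.0557) (0, 0) (57, 0) (57, 49.5298)]  |A|=2675.2824
5. ⊥bis P5·P3 via (16.17,19.495): [(34.5832, 53.1215) (10.2593, 40.415) (21.678, 0) (57, 0) (57, 49.5298)]  |A|=2057.3991
6. ⊥bis P5·P4 via (31.56,19.97): [(56.213, 49.6559) (34.5832, 53.1215) (10.2593, 40.415) (19.9766, 6.0219)]  |A|=1014.7112
7. ⊥bis P5·P6 via (25.125,14.65): [(26.6778, 14.0911) (56.213, 49.6559) (34.5832, 53.1215) (10.2593, 40.415) (16.6801, 17.6895)]  |A|=962.3175
8. ⊥bis P5·P7 via (25.645,40.405): [(26.6778, 14.0911) (51.5117, 43.9949) (10.8426, 38.3506) (16.6801, 17.6895)]  |A|=630.7753
9. canonical 4-gon: [(26.6778, 14.0911) (51.5117, 43.9949) (10.8426, 38.3506) (16.6801, 17.6895)]
10. shoelace: 630.7753

Area of P5's cell: 630.7753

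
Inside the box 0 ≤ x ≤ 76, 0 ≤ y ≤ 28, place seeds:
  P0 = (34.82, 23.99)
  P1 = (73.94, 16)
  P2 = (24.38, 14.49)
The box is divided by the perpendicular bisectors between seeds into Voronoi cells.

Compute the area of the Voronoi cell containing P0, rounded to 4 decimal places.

1. box [0,76]×[0,28]: [(0, 0) (76, 0) (76, 28) (0, 28)]
2. ⊥bis P0·P1 via (54.38,19.995): [(0, 0) (50.2962, 0) (56.015, 28) (0, 28)]  |A|=1488.3557
3. ⊥bis P0·P2 via (29.6,19.24): [(47.1077, 0) (50.2962, 0) (56.015, 28) (21.6287, 28)]  |A|=526.0461
4. canonical 4-gon: [(47.1077, 0) (50.2962, 0) (56.015, 28) (21.6287, 28)]
5. shoelace: 526.0461

Area of P0's cell: 526.0461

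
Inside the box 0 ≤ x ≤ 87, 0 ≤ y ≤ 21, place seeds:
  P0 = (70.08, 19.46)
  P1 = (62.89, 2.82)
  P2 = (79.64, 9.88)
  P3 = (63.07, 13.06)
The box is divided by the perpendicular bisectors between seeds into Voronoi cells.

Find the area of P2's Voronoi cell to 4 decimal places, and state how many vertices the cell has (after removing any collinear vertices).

Area of P2's cell: 274.0815 (6 vertices)

1. box [0,87]×[0,21]: [(0, 0) (87, 0) (87, 21) (0, 21)]
2. ⊥bis P2·P0 via (74.86,14.67): [(60.1593, 0) (87, 0) (87, 21) (81.2032, 21)]  |A|=342.6932
3. ⊥bis P2·P1 via (71.265,6.35): [(69.8609, 9.6813) (73.9415, 0) (87, 0) (87, 21) (81.2032, 21)]  |A|=275.9785
4. ⊥bis P2·P3 via (71.355,11.47): [(71.2843, 11.1018) (70.6517, 7.8051) (73.9415, 0) (87, 0) (87, 21) (81.2032, 21)]  |A|=274.0815
5. canonical 6-gon: [(71.2843, 11.1018) (70.6517, 7.8051) (73.9415, 0) (87, 0) (87, 21) (81.2032, 21)]
6. shoelace: 274.0815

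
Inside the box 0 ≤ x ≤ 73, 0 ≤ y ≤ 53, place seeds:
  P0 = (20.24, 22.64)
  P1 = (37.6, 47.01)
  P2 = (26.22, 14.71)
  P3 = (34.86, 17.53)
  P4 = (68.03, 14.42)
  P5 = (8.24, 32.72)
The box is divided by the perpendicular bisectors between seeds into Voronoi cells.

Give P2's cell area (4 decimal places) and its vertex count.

Area of P2's cell: 420.8977 (4 vertices)

1. box [0,73]×[0,53]: [(0, 0) (73, 0) (73, 53) (0, 53)]
2. ⊥bis P2·P0 via (23.23,18.675): [(0, 1.1573) (0, 0) (73, 0) (73, 53) (68.7479, 53)]  |A|=2086.9606
3. ⊥bis P2·P1 via (31.91,30.86): [(37.007, 29.0642) (0, 1.1573) (0, 0) (73, 0) (73, 16.3831)]  |A|=1377.0961
4. ⊥bis P2·P3 via (30.54,16.12): [(28.427, 22.594) (0, 1.1573) (0, 0) (35.8014, 0)]  |A|=420.8977
5. ⊥bis P2·P4 via (47.125,14.565): [(28.427, 22.594) (0, 1.1573) (0, 0) (35.8014, 0)]  |A|=420.8977
6. ⊥bis P2·P5 via (17.23,23.715): [(28.427, 22.594) (0, 1.1573) (0, 0) (35.8014, 0)]  |A|=420.8977
7. canonical 4-gon: [(28.427, 22.594) (0, 1.1573) (0, 0) (35.8014, 0)]
8. shoelace: 420.8977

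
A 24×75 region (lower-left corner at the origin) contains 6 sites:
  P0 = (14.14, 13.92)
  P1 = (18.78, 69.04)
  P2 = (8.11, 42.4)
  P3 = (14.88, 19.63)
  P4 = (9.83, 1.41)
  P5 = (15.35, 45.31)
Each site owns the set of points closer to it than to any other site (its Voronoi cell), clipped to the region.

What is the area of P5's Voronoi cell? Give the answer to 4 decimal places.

1. box [0,24]×[0,75]: [(0, 0) (24, 0) (24, 75) (0, 75)]
2. ⊥bis P5·P0 via (14.745,29.615): [(0, 30.1834) (24, 29.2582) (24, 75) (0, 75)]  |A|=1086.7005
3. ⊥bis P5·P1 via (17.065,57.175): [(0, 59.6416) (0, 30.1834) (24, 29.2582) (24, 56.1726)]  |A|=676.4711
4. ⊥bis P5·P2 via (11.73,43.855): [(5.717, 58.8153) (17.4962, 29.509) (24, 29.2582) (24, 56.1726)]  |A|=339.8633
5. ⊥bis P5·P3 via (15.115,32.47): [(5.717, 58.8153) (16.3148, 32.448) (24, 32.3074) (24, 56.1726)]  |A|=318.7372
6. ⊥bis P5·P4 via (12.59,23.36): [(5.717, 58.8153) (16.3148, 32.448) (24, 32.3074) (24, 56.1726)]  |A|=318.7372
7. canonical 4-gon: [(5.717, 58.8153) (16.3148, 32.448) (24, 32.3074) (24, 56.1726)]
8. shoelace: 318.7372

Area of P5's cell: 318.7372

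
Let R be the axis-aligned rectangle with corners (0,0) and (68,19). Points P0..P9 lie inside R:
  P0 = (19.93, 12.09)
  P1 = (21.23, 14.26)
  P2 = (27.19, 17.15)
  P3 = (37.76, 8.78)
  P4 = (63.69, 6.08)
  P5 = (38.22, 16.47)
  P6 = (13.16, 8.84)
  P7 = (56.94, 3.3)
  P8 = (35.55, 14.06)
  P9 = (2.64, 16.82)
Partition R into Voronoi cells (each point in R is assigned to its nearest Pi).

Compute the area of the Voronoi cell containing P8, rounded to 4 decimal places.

1. box [0,68]×[0,19]: [(0, 0) (68, 0) (68, 19) (0, 19)]
2. ⊥bis P8·P0 via (27.74,13.075): [(29.389, 0) (68, 0) (68, 19) (26.9927, 19)]  |A|=756.3733
3. ⊥bis P8·P1 via (28.39,14.16): [(28.3116, 8.5432) (29.389, 0) (68, 0) (68, 19) (28.4576, 19)]  |A|=748.7144
4. ⊥bis P8·P2 via (31.37,15.605): [(28.4256, 7.6389) (29.389, 0) (68, 0) (68, 19) (32.6249, 19)]  |A|=724.3798
5. ⊥bis P8·P3 via (36.655,11.42): [(28.5728, 8.0371) (54.7647, 19) (32.6249, 19)]  |A|=121.3584
6. ⊥bis P8·P4 via (49.62,10.07): [(28.5728, 8.0371) (51.8006, 17.7593) (52.1524, 19) (32.6249, 19)]  |A|=119.7379
7. ⊥bis P8·P5 via (36.885,15.265): [(28.5728, 8.0371) (39.3409, 12.5442) (33.5137, 19) (32.6249, 19)]  |A|=52.7623
8. ⊥bis P8·P6 via (24.355,11.45): [(28.5728, 8.0371) (39.3409, 12.5442) (33.5137, 19) (32.6249, 19)]  |A|=52.7623
9. ⊥bis P8·P7 via (46.245,8.68): [(28.5728, 8.0371) (39.3409, 12.5442) (33.5137, 19) (32.6249, 19)]  |A|=52.7623
10. ⊥bis P8·P9 via (19.095,15.44): [(28.5728, 8.0371) (39.3409, 12.5442) (33.5137, 19) (32.6249, 19)]  |A|=52.7623
11. canonical 4-gon: [(28.5728, 8.0371) (39.3409, 12.5442) (33.5137, 19) (32.6249, 19)]
12. shoelace: 52.7623

Area of P8's cell: 52.7623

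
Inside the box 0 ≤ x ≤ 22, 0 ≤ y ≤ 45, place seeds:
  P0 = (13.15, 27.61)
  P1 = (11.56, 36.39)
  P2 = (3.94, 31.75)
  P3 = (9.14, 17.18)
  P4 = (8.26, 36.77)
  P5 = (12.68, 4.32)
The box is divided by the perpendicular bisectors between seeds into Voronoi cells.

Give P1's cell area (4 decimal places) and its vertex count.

Area of P1's cell: 146.6892 (5 vertices)

1. box [0,22]×[0,45]: [(0, 0) (22, 0) (22, 45) (0, 45)]
2. ⊥bis P1·P0 via (12.355,32): [(0, 29.7626) (22, 33.7466) (22, 45) (0, 45)]  |A|=291.3984
3. ⊥bis P1·P2 via (7.75,34.07): [(9.3427, 31.4545) (22, 33.7466) (22, 45) (1.0945, 45)]  |A|=212.807
4. ⊥bis P1·P3 via (10.35,26.785): [(9.3427, 31.4545) (22, 33.7466) (22, 45) (1.0945, 45)]  |A|=212.807
5. ⊥bis P1·P4 via (9.91,36.58): [(9.3234, 31.4861) (9.3427, 31.4545) (22, 33.7466) (22, 45) (10.8796, 45)]  |A|=146.6892
6. ⊥bis P1·P5 via (12.12,20.355): [(9.3234, 31.4861) (9.3427, 31.4545) (22, 33.7466) (22, 45) (10.8796, 45)]  |A|=146.6892
7. canonical 5-gon: [(9.3234, 31.4861) (9.3427, 31.4545) (22, 33.7466) (22, 45) (10.8796, 45)]
8. shoelace: 146.6892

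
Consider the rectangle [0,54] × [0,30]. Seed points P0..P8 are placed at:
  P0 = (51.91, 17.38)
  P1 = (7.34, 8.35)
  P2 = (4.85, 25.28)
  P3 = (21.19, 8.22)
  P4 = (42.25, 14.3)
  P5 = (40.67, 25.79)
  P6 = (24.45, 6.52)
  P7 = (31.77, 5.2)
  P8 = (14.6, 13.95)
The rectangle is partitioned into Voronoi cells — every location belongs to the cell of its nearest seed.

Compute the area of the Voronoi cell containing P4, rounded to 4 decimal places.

1. box [0,54]×[0,30]: [(0, 0) (54, 0) (54, 30) (0, 30)]
2. ⊥bis P4·P0 via (47.08,15.84): [(0, 0) (52.1304, 0) (42.5652, 30) (0, 30)]  |A|=1420.4348
3. ⊥bis P4·P1 via (24.795,11.325): [(26.7252, 0) (52.1304, 0) (42.5652, 30) (21.6121, 30)]  |A|=695.3756
4. ⊥bis P4·P2 via (23.55,19.79): [(23.4249, 19.3638) (26.7252, 0) (52.1304, 0) (42.5652, 30) (26.5475, 30)]  |A|=669.1286
5. ⊥bis P4·P3 via (31.72,11.26): [(26.4276, 29.5918) (34.9708, 0) (52.1304, 0) (42.5652, 30) (26.5475, 30)]  |A|=501.1783
6. ⊥bis P4·P5 via (41.46,20.045): [(29.6525, 18.4213) (34.9708, 0) (52.1304, 0) (45.5595, 20.6087)]  |A|=329.1504
7. ⊥bis P4·P6 via (33.35,10.41): [(29.8373, 18.4468) (37.9, 0) (52.1304, 0) (45.5595, 20.6087)]  |A|=300.3634
8. ⊥bis P4·P7 via (37.01,9.75): [(29.8373, 18.4468) (30.2213, 17.5682) (45.4761, 0) (52.1304, 0) (45.5595, 20.6087)]  |A|=233.8139
9. ⊥bis P4·P8 via (28.425,14.125): [(29.8373, 18.4468) (30.2213, 17.5682) (45.4761, 0) (52.1304, 0) (45.5595, 20.6087)]  |A|=233.8139
10. canonical 5-gon: [(29.8373, 18.4468) (30.2213, 17.5682) (45.4761, 0) (52.1304, 0) (45.5595, 20.6087)]
11. shoelace: 233.8139

Area of P4's cell: 233.8139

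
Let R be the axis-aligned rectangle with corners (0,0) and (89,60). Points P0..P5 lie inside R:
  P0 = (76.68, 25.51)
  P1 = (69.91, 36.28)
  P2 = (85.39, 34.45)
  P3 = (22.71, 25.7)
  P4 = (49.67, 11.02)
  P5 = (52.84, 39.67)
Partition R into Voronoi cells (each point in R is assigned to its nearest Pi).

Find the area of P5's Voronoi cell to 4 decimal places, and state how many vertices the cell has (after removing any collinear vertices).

Area of P5's cell: 1007.8823 (4 vertices)

1. box [0,89]×[0,60]: [(0, 0) (89, 0) (89, 60) (0, 60)]
2. ⊥bis P5·P0 via (64.76,32.59): [(0, 0) (45.4029, 0) (81.0404, 60) (0, 60)]  |A|=3793.2987
3. ⊥bis P5·P1 via (61.375,37.975): [(0, 0) (45.4029, 0) (58.0681, 21.3234) (65.749, 60) (0, 60)]  |A|=3497.5889
4. ⊥bis P5·P2 via (69.115,37.06): [(0, 0) (45.4029, 0) (58.0681, 21.3234) (65.749, 60) (0, 60)]  |A|=3497.5889
5. ⊥bis P5·P3 via (37.775,32.685): [(49.6299, 7.1167) (58.0681, 21.3234) (65.749, 60) (25.1102, 60)]  |A|=1183.1768
6. ⊥bis P5·P4 via (51.255,25.345): [(40.6333, 26.5202) (58.7031, 24.5209) (65.749, 60) (25.1102, 60)]  |A|=1007.8823
7. canonical 4-gon: [(40.6333, 26.5202) (58.7031, 24.5209) (65.749, 60) (25.1102, 60)]
8. shoelace: 1007.8823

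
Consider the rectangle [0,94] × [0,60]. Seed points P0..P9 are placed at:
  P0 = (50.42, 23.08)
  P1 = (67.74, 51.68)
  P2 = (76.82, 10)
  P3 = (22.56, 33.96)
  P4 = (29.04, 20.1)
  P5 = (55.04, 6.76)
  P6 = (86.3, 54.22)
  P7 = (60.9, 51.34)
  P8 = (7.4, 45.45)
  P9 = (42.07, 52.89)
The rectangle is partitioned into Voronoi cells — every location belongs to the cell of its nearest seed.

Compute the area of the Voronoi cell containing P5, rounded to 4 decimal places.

1. box [0,94]×[0,60]: [(0, 0) (94, 0) (94, 60) (0, 60)]
2. ⊥bis P5·P0 via (52.73,14.92): [(0.0256, 0) (94, 0) (94, 26.6031)]  |A|=1250.0031
3. ⊥bis P5·P1 via (61.39,29.22): [(82.3306, 23.2996) (0.0256, 0) (94, 0) (94, 20.0003)]  |A|=1211.4782
4. ⊥bis P5·P2 via (65.93,8.38): [(64.463, 18.2415) (0.0256, 0) (67.1766, 0)]  |A|=612.4669
5. ⊥bis P5·P3 via (38.8,20.36): [(64.463, 18.2415) (28.5002, 8.0608) (21.7498, 0) (67.1766, 0)]  |A|=524.9095
6. ⊥bis P5·P4 via (42.04,13.43): [(64.463, 18.2415) (41.1179, 11.6327) (35.1494, 0) (67.1766, 0)]  |A|=408.1739
7. ⊥bis P5·P6 via (70.67,30.49): [(64.463, 18.2415) (41.1179, 11.6327) (35.1494, 0) (67.1766, 0)]  |A|=408.1739
8. ⊥bis P5·P7 via (57.97,29.05): [(64.463, 18.2415) (41.1179, 11.6327) (35.1494, 0) (67.1766, 0)]  |A|=408.1739
9. ⊥bis P5·P8 via (31.22,26.105): [(64.463, 18.2415) (41.1179, 11.6327) (35.1494, 0) (67.1766, 0)]  |A|=408.1739
10. ⊥bis P5·P9 via (48.555,29.825): [(64.463, 18.2415) (41.1179, 11.6327) (35.1494, 0) (67.1766, 0)]  |A|=408.1739
11. canonical 4-gon: [(64.463, 18.2415) (41.1179, 11.6327) (35.1494, 0) (67.1766, 0)]
12. shoelace: 408.1739

Area of P5's cell: 408.1739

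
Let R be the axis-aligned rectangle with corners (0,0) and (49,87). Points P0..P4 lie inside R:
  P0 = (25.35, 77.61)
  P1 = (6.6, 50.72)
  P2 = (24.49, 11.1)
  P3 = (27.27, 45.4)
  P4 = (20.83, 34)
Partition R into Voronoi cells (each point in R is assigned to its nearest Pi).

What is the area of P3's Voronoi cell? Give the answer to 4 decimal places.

1. box [0,49]×[0,87]: [(0, 0) (49, 0) (49, 87) (0, 87)]
2. ⊥bis P3·P0 via (26.31,61.505): [(0, 59.9367) (0, 0) (49, 0) (49, 62.8575)]  |A|=3008.4583
3. ⊥bis P3·P1 via (16.935,48.06): [(20.3033, 61.1469) (4.5654, 0) (49, 0) (49, 62.8575)]  |A|=2260.4215
4. ⊥bis P3·P2 via (25.88,28.25): [(20.3033, 61.1469) (12.1233, 29.365) (49, 26.3761) (49, 62.8575)]  |A|=1121.6792
5. ⊥bis P3·P4 via (24.05,39.7): [(20.3033, 61.1469) (15.9596, 44.2704) (47.4072, 26.5052) (49, 26.3761) (49, 62.8575)]  |A|=853.2339
6. canonical 5-gon: [(20.3033, 61.1469) (15.9596, 44.2704) (47.4072, 26.5052) (49, 26.3761) (49, 62.8575)]
7. shoelace: 853.2339

Area of P3's cell: 853.2339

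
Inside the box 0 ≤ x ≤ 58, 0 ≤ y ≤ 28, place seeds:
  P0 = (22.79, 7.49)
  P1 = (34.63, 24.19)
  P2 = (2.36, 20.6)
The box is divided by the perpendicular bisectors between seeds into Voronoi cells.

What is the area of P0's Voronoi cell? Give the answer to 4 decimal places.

1. box [0,58]×[0,28]: [(0, 0) (58, 0) (58, 28) (0, 28)]
2. ⊥bis P0·P1 via (28.71,15.84): [(0, 0) (51.0519, 0) (11.5586, 28) (0, 28)]  |A|=876.5476
3. ⊥bis P0·P2 via (12.575,14.045): [(3.5623, 0) (51.0519, 0) (18.412, 23.1411)]  |A|=549.4809
4. canonical 3-gon: [(3.5623, 0) (51.0519, 0) (18.412, 23.1411)]
5. shoelace: 549.4809

Area of P0's cell: 549.4809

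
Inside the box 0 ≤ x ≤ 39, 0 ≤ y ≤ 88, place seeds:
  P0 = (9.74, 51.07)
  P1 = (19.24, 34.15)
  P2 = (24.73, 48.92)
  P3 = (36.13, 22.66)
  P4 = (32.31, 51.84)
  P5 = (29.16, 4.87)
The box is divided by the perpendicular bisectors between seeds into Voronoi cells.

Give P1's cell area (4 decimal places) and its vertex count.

1. box [0,39]×[0,88]: [(0, 0) (39, 0) (39, 88) (0, 88)]
2. ⊥bis P1·P0 via (14.49,42.61): [(0, 34.4744) (0, 0) (39, 0) (39, 56.3715)]  |A|=1771.4948
3. ⊥bis P1·P2 via (21.985,41.535): [(16.3234, 43.6394) (0, 34.4744) (0, 0) (39, 0) (39, 35.2105)]  |A|=1531.5654
4. ⊥bis P1·P3 via (27.685,28.405): [(33.664, 37.1939) (16.3234, 43.6394) (0, 34.4744) (0, 0) (8.3615, 0)]  |A|=867.8405
5. ⊥bis P1·P4 via (25.775,42.995): [(33.6515, 37.1756) (33.5888, 37.2219) (16.3234, 43.6394) (0, 34.4744) (0, 0) (8.3615, 0)]  |A|=867.8397
6. ⊥bis P1·P5 via (24.2,19.51): [(20.8653, 18.3802) (33.6515, 37.1756) (33.5888, 37.2219) (16.3234, 43.6394) (0, 34.4744) (0, 11.3111)]  |A|=672.9917
7. canonical 6-gon: [(20.8653, 18.3802) (33.6515, 37.1756) (33.5888, 37.2219) (16.3234, 43.6394) (0, 34.4744) (0, 11.3111)]
8. shoelace: 672.9917

Area of P1's cell: 672.9917 (6 vertices)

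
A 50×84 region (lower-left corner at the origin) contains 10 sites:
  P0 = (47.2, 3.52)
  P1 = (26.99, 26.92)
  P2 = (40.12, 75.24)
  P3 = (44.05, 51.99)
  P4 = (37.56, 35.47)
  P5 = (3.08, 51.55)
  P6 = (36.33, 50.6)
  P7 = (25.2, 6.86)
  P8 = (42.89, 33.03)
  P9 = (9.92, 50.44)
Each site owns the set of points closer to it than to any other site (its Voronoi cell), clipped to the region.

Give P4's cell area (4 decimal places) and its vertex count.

1. box [0,50]×[0,84]: [(0, 0) (50, 0) (50, 84) (0, 84)]
2. ⊥bis P4·P0 via (42.38,19.495): [(0, 6.708) (50, 21.7941) (50, 84) (0, 84)]  |A|=3487.4459
3. ⊥bis P4·P1 via (32.275,31.195): [(0, 71.0952) (41.8648, 19.3396) (50, 21.7941) (50, 84) (0, 84)]  |A|=2139.6684
4. ⊥bis P4·P2 via (38.84,55.355): [(11.2981, 57.1279) (41.8648, 19.3396) (50, 21.7941) (50, 54.6366)]  |A|=826.7562
5. ⊥bis P4·P3 via (40.805,43.73): [(13.4393, 54.4808) (41.8648, 19.3396) (50, 21.7941) (50, 40.1177)]  |A|=512.7885
6. ⊥bis P4·P5 via (20.32,43.51): [(23.5787, 50.4975) (21.049, 45.0732) (41.8648, 19.3396) (50, 21.7941) (50, 40.1177)]  |A|=480.2508
7. ⊥bis P4·P6 via (36.945,43.035): [(41.609, 43.4142) (23.5768, 41.9482) (41.8648, 19.3396) (50, 21.7941) (50, 40.1177)]  |A|=392.3631
8. ⊥bis P4·P7 via (31.38,21.165): [(41.609, 43.4142) (23.5768, 41.9482) (41.8648, 19.3396) (50, 21.7941) (50, 40.1177)]  |A|=392.3631
9. ⊥bis P4·P8 via (40.225,34.25): [(43.9917, 42.4781) (41.609, 43.4142) (23.5768, 41.9482) (36.4587, 26.0228)]  |A|=176.1566
10. ⊥bis P4·P9 via (23.74,42.955): [(43.9917, 42.4781) (41.609, 43.4142) (23.5768, 41.9482) (36.4587, 26.0228)]  |A|=176.1566
11. canonical 4-gon: [(43.9917, 42.4781) (41.609, 43.4142) (23.5768, 41.9482) (36.4587, 26.0228)]
12. shoelace: 176.1566

Area of P4's cell: 176.1566 (4 vertices)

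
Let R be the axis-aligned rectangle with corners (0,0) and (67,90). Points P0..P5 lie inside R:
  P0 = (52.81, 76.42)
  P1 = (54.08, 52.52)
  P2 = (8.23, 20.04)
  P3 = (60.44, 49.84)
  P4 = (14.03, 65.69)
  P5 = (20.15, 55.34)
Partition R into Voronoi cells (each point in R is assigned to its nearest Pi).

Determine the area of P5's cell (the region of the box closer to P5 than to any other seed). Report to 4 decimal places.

1. box [0,67]×[0,90]: [(0, 0) (67, 0) (67, 90) (0, 90)]
2. ⊥bis P5·P0 via (36.48,65.88): [(0, 0) (67, 0) (67, 18.5943) (20.912, 90) (0, 90)]  |A|=4384.5277
3. ⊥bis P5·P1 via (37.115,53.93): [(0, 0) (32.6328, 0) (37.9224, 63.6452) (20.912, 90) (0, 90)]  |A|=3020.5354
4. ⊥bis P5·P2 via (14.19,37.69): [(0, 42.4816) (35.1763, 30.6034) (37.9224, 63.6452) (20.912, 90) (0, 90)]  |A|=1774.0256
5. ⊥bis P5·P3 via (40.295,52.59): [(0, 42.4816) (35.1763, 30.6034) (37.9224, 63.6452) (20.912, 90) (0, 90)]  |A|=1774.0256
6. ⊥bis P5·P4 via (17.09,60.515): [(0, 50.4096) (0, 42.4816) (35.1763, 30.6034) (37.9224, 63.6452) (33.6302, 70.2953)]  |A|=902.2764
7. canonical 5-gon: [(0, 50.4096) (0, 42.4816) (35.1763, 30.6034) (37.9224, 63.6452) (33.6302, 70.2953)]
8. shoelace: 902.2764

Area of P5's cell: 902.2764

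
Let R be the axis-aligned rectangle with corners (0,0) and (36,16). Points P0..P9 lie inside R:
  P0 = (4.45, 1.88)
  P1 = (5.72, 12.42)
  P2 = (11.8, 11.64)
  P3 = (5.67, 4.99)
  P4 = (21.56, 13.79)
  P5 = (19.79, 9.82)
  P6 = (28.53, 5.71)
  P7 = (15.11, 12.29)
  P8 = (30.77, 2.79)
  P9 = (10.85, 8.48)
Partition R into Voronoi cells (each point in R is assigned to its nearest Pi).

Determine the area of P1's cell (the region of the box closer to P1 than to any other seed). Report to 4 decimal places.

Area of P1's cell: 62.5950

1. box [0,36]×[0,16]: [(0, 0) (36, 0) (36, 16) (0, 16)]
2. ⊥bis P1·P0 via (5.085,7.15): [(0, 7.7627) (36, 3.4249) (36, 16) (0, 16)]  |A|=374.6222
3. ⊥bis P1·P2 via (8.76,12.03): [(0, 7.7627) (8.0875, 6.7882) (9.2693, 16) (0, 16)]  |A|=76.0031
4. ⊥bis P1·P3 via (5.695,8.705): [(0, 8.7433) (8.3312, 8.6873) (9.2693, 16) (0, 16)]  |A|=64.1203
5. ⊥bis P1·P4 via (13.64,13.105): [(0, 8.7433) (8.3312, 8.6873) (9.2693, 16) (0, 16)]  |A|=64.1203
6. ⊥bis P1·P5 via (12.755,11.12): [(0, 8.7433) (8.3312, 8.6873) (9.2693, 16) (0, 16)]  |A|=64.1203
7. ⊥bis P1·P6 via (17.125,9.065): [(0, 8.7433) (8.3312, 8.6873) (9.2693, 16) (0, 16)]  |A|=64.1203
8. ⊥bis P1·P7 via (10.415,12.355): [(0, 8.7433) (8.3312, 8.6873) (9.2693, 16) (0, 16)]  |A|=64.1203
9. ⊥bis P1·P8 via (18.245,7.605): [(0, 8.7433) (8.3312, 8.6873) (9.2693, 16) (0, 16)]  |A|=64.1203
10. ⊥bis P1·P9 via (8.285,10.45): [(0, 8.7433) (6.9384, 8.6966) (8.6119, 10.8756) (9.2693, 16) (0, 16)]  |A|=62.595
11. canonical 5-gon: [(0, 8.7433) (6.9384, 8.6966) (8.6119, 10.8756) (9.2693, 16) (0, 16)]
12. shoelace: 62.595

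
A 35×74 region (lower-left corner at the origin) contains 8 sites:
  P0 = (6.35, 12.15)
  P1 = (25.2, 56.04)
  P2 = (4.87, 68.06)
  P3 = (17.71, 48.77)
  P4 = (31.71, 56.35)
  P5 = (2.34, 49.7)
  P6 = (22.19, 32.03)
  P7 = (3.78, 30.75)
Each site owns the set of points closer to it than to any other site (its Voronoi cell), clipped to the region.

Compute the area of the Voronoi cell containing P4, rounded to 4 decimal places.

Area of P4's cell: 210.5552

1. box [0,35]×[0,74]: [(0, 0) (35, 0) (35, 74) (0, 74)]
2. ⊥bis P4·P0 via (19.03,34.25): [(0, 45.1686) (35, 25.0871) (35, 74) (0, 74)]  |A|=1360.5254
3. ⊥bis P4·P1 via (28.455,56.195): [(29.7941, 28.074) (35, 25.0871) (35, 74) (27.6071, 74)]  |A|=297.08
4. ⊥bis P4·P2 via (18.29,62.205): [(29.7941, 28.074) (35, 25.0871) (35, 74) (27.6071, 74)]  |A|=297.08
5. ⊥bis P4·P3 via (24.71,52.56): [(29.0059, 44.6256) (35, 33.5547) (35, 74) (27.6071, 74)]  |A|=229.7965
6. ⊥bis P4·P5 via (17.025,53.025): [(29.0059, 44.6256) (35, 33.5547) (35, 74) (27.6071, 74)]  |A|=229.7965
7. ⊥bis P4·P6 via (26.95,44.19): [(29.0059, 44.6256) (29.8581, 43.0516) (35, 41.0388) (35, 74) (27.6071, 74)]  |A|=210.5552
8. ⊥bis P4·P7 via (17.745,43.55): [(29.0059, 44.6256) (29.8581, 43.0516) (35, 41.0388) (35, 74) (27.6071, 74)]  |A|=210.5552
9. canonical 5-gon: [(29.0059, 44.6256) (29.8581, 43.0516) (35, 41.0388) (35, 74) (27.6071, 74)]
10. shoelace: 210.5552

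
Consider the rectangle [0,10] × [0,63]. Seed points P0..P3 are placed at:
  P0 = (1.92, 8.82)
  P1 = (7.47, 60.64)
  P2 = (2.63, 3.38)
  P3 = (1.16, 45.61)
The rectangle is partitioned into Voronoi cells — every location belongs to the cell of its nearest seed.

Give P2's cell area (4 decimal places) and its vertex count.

Area of P2's cell: 64.5565 (4 vertices)

1. box [0,10]×[0,63]: [(0, 0) (10, 0) (10, 63) (0, 63)]
2. ⊥bis P2·P0 via (2.275,6.1): [(0, 5.8031) (0, 0) (10, 0) (10, 7.1082)]  |A|=64.5565
3. ⊥bis P2·P1 via (5.05,32.01): [(0, 5.8031) (0, 0) (10, 0) (10, 7.1082)]  |A|=64.5565
4. ⊥bis P2·P3 via (1.895,24.495): [(0, 5.8031) (0, 0) (10, 0) (10, 7.1082)]  |A|=64.5565
5. canonical 4-gon: [(0, 5.8031) (0, 0) (10, 0) (10, 7.1082)]
6. shoelace: 64.5565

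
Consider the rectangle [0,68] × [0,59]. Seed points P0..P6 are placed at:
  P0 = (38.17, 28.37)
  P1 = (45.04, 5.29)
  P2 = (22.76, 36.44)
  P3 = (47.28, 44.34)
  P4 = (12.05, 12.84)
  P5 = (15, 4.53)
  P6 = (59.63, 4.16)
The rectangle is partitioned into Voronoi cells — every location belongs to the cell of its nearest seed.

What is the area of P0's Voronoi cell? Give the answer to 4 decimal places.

Area of P0's cell: 525.3599

1. box [0,68]×[0,59]: [(0, 0) (68, 0) (68, 59) (0, 59)]
2. ⊥bis P0·P1 via (41.605,16.83): [(0, 4.4458) (68, 24.6867) (68, 59) (0, 59)]  |A|=3021.4921
3. ⊥bis P0·P2 via (30.465,32.405): [(18.7452, 10.0255) (68, 24.6867) (68, 59) (44.3924, 59)]  |A|=1423.1304
4. ⊥bis P0·P3 via (42.725,36.355): [(34.8778, 40.8314) (18.7452, 10.0255) (64.8325, 23.7439)]  |A|=599.223
5. ⊥bis P0·P4 via (25.11,20.605): [(34.8778, 40.8314) (24.6716, 21.3423) (29.4973, 13.226) (64.8325, 23.7439)]  |A|=547.8673
6. ⊥bis P0·P5 via (26.585,16.45): [(34.8778, 40.8314) (24.6716, 21.3423) (28.943, 14.1583) (29.8073, 13.3183) (64.8325, 23.7439)]  |A|=547.6972
7. ⊥bis P0·P6 via (48.9,16.265): [(60.2721, 26.3454) (34.8778, 40.8314) (24.6716, 21.3423) (28.943, 14.1583) (29.8073, 13.3183) (53.5479, 20.3849)]  |A|=525.3599
8. canonical 6-gon: [(60.2721, 26.3454) (34.8778, 40.8314) (24.6716, 21.3423) (28.943, 14.1583) (29.8073, 13.3183) (53.5479, 20.3849)]
9. shoelace: 525.3599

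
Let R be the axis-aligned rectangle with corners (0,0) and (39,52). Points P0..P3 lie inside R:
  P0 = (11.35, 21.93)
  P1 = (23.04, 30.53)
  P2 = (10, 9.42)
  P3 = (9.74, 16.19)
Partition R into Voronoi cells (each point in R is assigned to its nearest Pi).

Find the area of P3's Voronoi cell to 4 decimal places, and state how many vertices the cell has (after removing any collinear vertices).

1. box [0,39]×[0,52]: [(0, 0) (39, 0) (39, 52) (0, 52)]
2. ⊥bis P3·P0 via (10.545,19.06): [(0, 22.0177) (0, 0) (39, 0) (39, 11.0787)]  |A|=645.381
3. ⊥bis P3·P1 via (16.39,23.36): [(25.5702, 14.8456) (0, 22.0177) (0, 0) (39, 0) (39, 2.3898)]  |A|=587.0355
4. ⊥bis P3·P2 via (9.87,12.805): [(27.0586, 13.4651) (25.5702, 14.8456) (0, 22.0177) (0, 12.4259)]  |A|=142.0825
5. canonical 4-gon: [(27.0586, 13.4651) (25.5702, 14.8456) (0, 22.0177) (0, 12.4259)]
6. shoelace: 142.0825

Area of P3's cell: 142.0825 (4 vertices)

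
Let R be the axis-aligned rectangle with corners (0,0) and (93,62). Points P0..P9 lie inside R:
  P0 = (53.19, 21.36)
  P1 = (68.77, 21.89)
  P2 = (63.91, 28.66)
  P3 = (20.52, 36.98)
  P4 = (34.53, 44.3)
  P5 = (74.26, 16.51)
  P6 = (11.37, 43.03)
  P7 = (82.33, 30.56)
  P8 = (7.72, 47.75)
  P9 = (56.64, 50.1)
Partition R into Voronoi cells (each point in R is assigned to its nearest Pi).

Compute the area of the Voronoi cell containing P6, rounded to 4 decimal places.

1. box [0,93]×[0,62]: [(0, 0) (93, 0) (93, 62) (0, 62)]
2. ⊥bis P6·P0 via (32.28,32.195): [(0, 0) (15.5974, 0) (47.7241, 62) (0, 62)]  |A|=1962.9686
3. ⊥bis P6·P1 via (40.07,32.46): [(0, 0) (15.5974, 0) (47.7241, 62) (0, 62)]  |A|=1962.9686
4. ⊥bis P6·P2 via (37.64,35.845): [(0, 0) (15.5974, 0) (41.5175, 50.0221) (44.7935, 62) (0, 62)]  |A|=1945.4173
5. ⊥bis P6·P3 via (15.945,40.005): [(0, 15.8898) (30.4881, 62) (0, 62)]  |A|=702.9066
6. ⊥bis P6·P4 via (22.95,43.665): [(0, 15.8898) (22.5989, 50.0683) (21.9446, 62) (0, 62)]  |A|=651.937
7. ⊥bis P6·P5 via (42.815,29.77): [(0, 15.8898) (22.5989, 50.0683) (21.9446, 62) (0, 62)]  |A|=651.937
8. ⊥bis P6·P7 via (46.85,36.795): [(0, 15.8898) (22.5989, 50.0683) (21.9446, 62) (0, 62)]  |A|=651.937
9. ⊥bis P6·P8 via (9.545,45.39): [(0, 38.0088) (0, 15.8898) (22.5989, 50.0683) (22.3139, 55.2643)]  |A|=310.3617
10. ⊥bis P6·P9 via (34.005,46.565): [(0, 38.0088) (0, 15.8898) (22.5989, 50.0683) (22.3139, 55.2643)]  |A|=310.3617
11. canonical 4-gon: [(0, 38.0088) (0, 15.8898) (22.5989, 50.0683) (22.3139, 55.2643)]
12. shoelace: 310.3617

Area of P6's cell: 310.3617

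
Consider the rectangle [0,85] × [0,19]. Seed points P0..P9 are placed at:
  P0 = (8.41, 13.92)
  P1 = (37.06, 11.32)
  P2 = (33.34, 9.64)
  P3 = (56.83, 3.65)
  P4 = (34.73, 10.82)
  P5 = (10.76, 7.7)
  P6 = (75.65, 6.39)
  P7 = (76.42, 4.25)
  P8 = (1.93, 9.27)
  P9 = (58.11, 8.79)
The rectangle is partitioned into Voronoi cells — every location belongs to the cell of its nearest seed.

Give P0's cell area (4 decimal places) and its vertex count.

Area of P0's cell: 129.6664 (5 vertices)

1. box [0,85]×[0,19]: [(0, 0) (85, 0) (85, 19) (0, 19)]
2. ⊥bis P0·P1 via (22.735,12.62): [(0, 0) (21.5897, 0) (23.314, 19) (0, 19)]  |A|=426.5853
3. ⊥bis P0·P2 via (20.875,11.78): [(0, 0) (18.8526, 0) (22.1145, 19) (0, 19)]  |A|=389.1878
4. ⊥bis P0·P3 via (32.62,8.785): [(0, 0) (18.8526, 0) (22.1145, 19) (0, 19)]  |A|=389.1878
5. ⊥bis P0·P4 via (21.57,12.37): [(0, 0) (18.8526, 0) (22.1145, 19) (0, 19)]  |A|=389.1878
6. ⊥bis P0·P5 via (9.585,10.81): [(0, 7.1887) (21.48, 15.3041) (22.1145, 19) (0, 19)]  |A|=167.7205
7. ⊥bis P0·P6 via (42.03,10.155): [(0, 7.1887) (21.48, 15.3041) (22.1145, 19) (0, 19)]  |A|=167.7205
8. ⊥bis P0·P7 via (42.415,9.085): [(0, 7.1887) (21.48, 15.3041) (22.1145, 19) (0, 19)]  |A|=167.7205
9. ⊥bis P0·P8 via (5.17,11.595): [(0, 18.7996) (6.5548, 9.6652) (21.48, 15.3041) (22.1145, 19) (0, 19)]  |A|=129.6664
10. ⊥bis P0·P9 via (33.26,11.355): [(0, 18.7996) (6.5548, 9.6652) (21.48, 15.3041) (22.1145, 19) (0, 19)]  |A|=129.6664
11. canonical 5-gon: [(0, 18.7996) (6.5548, 9.6652) (21.48, 15.3041) (22.1145, 19) (0, 19)]
12. shoelace: 129.6664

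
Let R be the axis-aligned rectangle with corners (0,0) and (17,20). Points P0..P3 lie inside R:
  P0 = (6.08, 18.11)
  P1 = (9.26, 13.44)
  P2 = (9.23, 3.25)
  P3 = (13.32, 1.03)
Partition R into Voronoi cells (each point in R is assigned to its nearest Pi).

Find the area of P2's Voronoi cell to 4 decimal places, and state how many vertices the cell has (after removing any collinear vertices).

Area of P2's cell: 103.3792 (4 vertices)

1. box [0,17]×[0,20]: [(0, 0) (17, 0) (17, 20) (0, 20)]
2. ⊥bis P2·P0 via (7.655,10.68): [(0, 9.0573) (0, 0) (17, 0) (17, 12.6609)]  |A|=184.6051
3. ⊥bis P2·P1 via (9.245,8.345): [(0, 8.3722) (0, 0) (17, 0) (17, 8.3222)]  |A|=141.9023
4. ⊥bis P2·P3 via (11.275,2.14): [(14.6344, 8.3291) (0, 8.3722) (0, 0) (10.1134, 0)]  |A|=103.3792
5. canonical 4-gon: [(14.6344, 8.3291) (0, 8.3722) (0, 0) (10.1134, 0)]
6. shoelace: 103.3792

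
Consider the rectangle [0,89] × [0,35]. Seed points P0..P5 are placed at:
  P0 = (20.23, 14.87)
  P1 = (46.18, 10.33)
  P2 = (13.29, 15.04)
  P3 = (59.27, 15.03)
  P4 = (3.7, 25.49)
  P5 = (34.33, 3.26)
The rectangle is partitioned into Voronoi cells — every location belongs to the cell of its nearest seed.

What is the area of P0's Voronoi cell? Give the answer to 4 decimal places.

1. box [0,89]×[0,35]: [(0, 0) (89, 0) (89, 35) (0, 35)]
2. ⊥bis P0·P1 via (33.205,12.6): [(0, 0) (31.0006, 0) (37.1239, 35) (0, 35)]  |A|=1192.1792
3. ⊥bis P0·P2 via (16.76,14.955): [(16.3937, 0) (31.0006, 0) (37.1239, 35) (17.251, 35)]  |A|=603.3973
4. ⊥bis P0·P3 via (39.75,14.95): [(16.3937, 0) (31.0006, 0) (37.1239, 35) (17.251, 35)]  |A|=603.3973
5. ⊥bis P0·P4 via (11.965,20.18): [(17.0831, 28.1464) (16.3937, 0) (31.0006, 0) (37.1239, 35) (21.4864, 35)]  |A|=588.8835
6. ⊥bis P0·P5 via (27.28,9.065): [(17.0831, 28.1464) (16.3937, 0) (19.8158, 0) (34.0182, 17.2484) (37.1239, 35) (21.4864, 35)]  |A|=492.4238
7. canonical 6-gon: [(17.0831, 28.1464) (16.3937, 0) (19.8158, 0) (34.0182, 17.2484) (37.1239, 35) (21.4864, 35)]
8. shoelace: 492.4238

Area of P0's cell: 492.4238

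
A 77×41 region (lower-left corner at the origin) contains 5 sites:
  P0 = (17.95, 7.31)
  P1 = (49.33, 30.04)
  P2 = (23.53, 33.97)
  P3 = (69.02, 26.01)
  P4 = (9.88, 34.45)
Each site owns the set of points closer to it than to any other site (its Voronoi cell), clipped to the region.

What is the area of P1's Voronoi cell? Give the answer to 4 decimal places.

Area of P1's cell: 802.2336

1. box [0,77]×[0,41]: [(0, 0) (77, 0) (77, 41) (0, 41)]
2. ⊥bis P1·P0 via (33.64,18.675): [(47.1672, 0) (77, 0) (77, 41) (17.469, 41)]  |A|=1831.9592
3. ⊥bis P1·P2 via (36.43,32.005): [(34.2675, 17.8087) (47.1672, 0) (77, 0) (77, 41) (37.8002, 41)]  |A|=1596.2052
4. ⊥bis P1·P3 via (59.175,28.025): [(34.2675, 17.8087) (47.1672, 0) (53.4391, 0) (61.8306, 41) (37.8002, 41)]  |A|=802.2336
5. ⊥bis P1·P4 via (29.605,32.245): [(34.2675, 17.8087) (47.1672, 0) (53.4391, 0) (61.8306, 41) (37.8002, 41)]  |A|=802.2336
6. canonical 5-gon: [(34.2675, 17.8087) (47.1672, 0) (53.4391, 0) (61.8306, 41) (37.8002, 41)]
7. shoelace: 802.2336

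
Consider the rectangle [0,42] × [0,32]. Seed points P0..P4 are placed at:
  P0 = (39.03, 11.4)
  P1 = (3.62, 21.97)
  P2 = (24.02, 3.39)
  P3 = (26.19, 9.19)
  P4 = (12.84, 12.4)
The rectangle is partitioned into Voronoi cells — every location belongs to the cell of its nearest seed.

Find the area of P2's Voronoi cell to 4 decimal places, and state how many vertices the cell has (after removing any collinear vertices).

Area of P2's cell: 118.3533 (4 vertices)

1. box [0,42]×[0,32]: [(0, 0) (42, 0) (42, 32) (0, 32)]
2. ⊥bis P2·P0 via (31.525,7.395): [(0, 0) (35.4713, 0) (18.3947, 32) (0, 32)]  |A|=861.8557
3. ⊥bis P2·P1 via (13.82,12.68): [(2.2713, 0) (35.4713, 0) (23.2055, 22.9849)]  |A|=381.5498
4. ⊥bis P2·P3 via (25.105,6.29): [(12.3474, 11.0631) (2.2713, 0) (35.4713, 0) (33.8633, 3.0132)]  |A|=209.5916
5. ⊥bis P2·P4 via (18.43,7.895): [(18.9826, 8.5806) (12.0674, 0) (35.4713, 0) (33.8633, 3.0132)]  |A|=118.3533
6. canonical 4-gon: [(18.9826, 8.5806) (12.0674, 0) (35.4713, 0) (33.8633, 3.0132)]
7. shoelace: 118.3533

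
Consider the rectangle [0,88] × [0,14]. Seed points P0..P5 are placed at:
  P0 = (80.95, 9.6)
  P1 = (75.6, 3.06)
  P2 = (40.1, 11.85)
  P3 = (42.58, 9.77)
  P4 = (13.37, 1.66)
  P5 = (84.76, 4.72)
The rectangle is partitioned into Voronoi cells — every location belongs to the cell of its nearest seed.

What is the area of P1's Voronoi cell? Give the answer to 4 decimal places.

Area of P1's cell: 242.8314

1. box [0,88]×[0,14]: [(0, 0) (88, 0) (88, 14) (0, 14)]
2. ⊥bis P1·P0 via (78.275,6.33): [(0, 0) (86.013, 0) (68.899, 14) (0, 14)]  |A|=1084.3836
3. ⊥bis P1·P2 via (57.85,7.455): [(56.0041, 0) (86.013, 0) (68.899, 14) (59.4706, 14)]  |A|=276.0609
4. ⊥bis P1·P3 via (59.09,6.415): [(57.7864, 0) (86.013, 0) (68.899, 14) (60.6313, 14)]  |A|=255.4593
5. ⊥bis P1·P4 via (44.485,2.36): [(57.7864, 0) (86.013, 0) (68.899, 14) (60.6313, 14)]  |A|=255.4593
6. ⊥bis P1·P5 via (80.18,3.89): [(57.7864, 0) (80.885, 0) (79.9924, 4.9251) (68.899, 14) (60.6313, 14)]  |A|=242.8314
7. canonical 5-gon: [(57.7864, 0) (80.885, 0) (79.9924, 4.9251) (68.899, 14) (60.6313, 14)]
8. shoelace: 242.8314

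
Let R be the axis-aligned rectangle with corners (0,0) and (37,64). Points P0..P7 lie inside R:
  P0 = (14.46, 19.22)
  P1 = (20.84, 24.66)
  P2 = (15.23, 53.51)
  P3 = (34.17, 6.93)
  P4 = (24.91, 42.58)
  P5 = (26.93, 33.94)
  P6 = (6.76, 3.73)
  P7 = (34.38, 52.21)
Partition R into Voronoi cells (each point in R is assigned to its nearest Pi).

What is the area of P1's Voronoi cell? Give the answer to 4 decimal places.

1. box [0,37]×[0,64]: [(0, 0) (37, 0) (37, 64) (0, 64)]
2. ⊥bis P1·P0 via (17.65,21.94): [(0, 42.6398) (36.3575, 0) (37, 0) (37, 64) (0, 64)]  |A|=1592.8623
3. ⊥bis P1·P2 via (18.035,39.085): [(5.165, 36.5824) (36.3575, 0) (37, 0) (37, 42.7728)]  |A|=692.5898
4. ⊥bis P1·P3 via (27.505,15.795): [(5.165, 36.5824) (24.6926, 13.6805) (37, 22.9337) (37, 42.7728)]  |A|=547.0675
5. ⊥bis P1·P4 via (22.875,33.62): [(7.6792, 37.0713) (5.165, 36.5824) (24.6926, 13.6805) (37, 22.9337) (37, 30.4119)]  |A|=365.8518
6. ⊥bis P1·P5 via (23.885,29.3): [(14.3527, 35.5556) (7.6792, 37.0713) (5.165, 36.5824) (24.6926, 13.6805) (35.4089, 21.7374)]  |A|=257.5835
7. ⊥bis P1·P6 via (13.8,14.195): [(14.3527, 35.5556) (7.6792, 37.0713) (5.165, 36.5824) (24.6926, 13.6805) (35.4089, 21.7374)]  |A|=257.5835
8. ⊥bis P1·P7 via (27.61,38.435): [(14.3527, 35.5556) (7.6792, 37.0713) (5.165, 36.5824) (24.6926, 13.6805) (35.4089, 21.7374)]  |A|=257.5835
9. canonical 5-gon: [(14.3527, 35.5556) (7.6792, 37.0713) (5.165, 36.5824) (24.6926, 13.6805) (35.4089, 21.7374)]
10. shoelace: 257.5835

Area of P1's cell: 257.5835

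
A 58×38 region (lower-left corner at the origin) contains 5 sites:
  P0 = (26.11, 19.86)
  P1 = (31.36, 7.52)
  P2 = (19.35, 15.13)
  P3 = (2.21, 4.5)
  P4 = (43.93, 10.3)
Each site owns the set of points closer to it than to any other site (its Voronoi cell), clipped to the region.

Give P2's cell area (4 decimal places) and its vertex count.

1. box [0,58]×[0,38]: [(0, 0) (58, 0) (58, 38) (0, 38)]
2. ⊥bis P2·P0 via (22.73,17.495): [(0, 0) (34.9713, 0) (8.3826, 38) (0, 38)]  |A|=823.7239
3. ⊥bis P2·P1 via (25.355,11.325): [(0, 0) (18.179, 0) (26.1592, 12.5941) (8.3826, 38) (0, 38)]  |A|=717.9819
4. ⊥bis P2·P3 via (10.78,9.815): [(0, 27.1969) (16.8671, 0) (18.179, 0) (26.1592, 12.5941) (8.3826, 38) (0, 38)]  |A|=488.6154
5. ⊥bis P2·P4 via (31.64,12.715): [(0, 27.1969) (16.8671, 0) (18.179, 0) (26.1592, 12.5941) (8.3826, 38) (0, 38)]  |A|=488.6154
6. canonical 6-gon: [(0, 27.1969) (16.8671, 0) (18.179, 0) (26.1592, 12.5941) (8.3826, 38) (0, 38)]
7. shoelace: 488.6154

Area of P2's cell: 488.6154 (6 vertices)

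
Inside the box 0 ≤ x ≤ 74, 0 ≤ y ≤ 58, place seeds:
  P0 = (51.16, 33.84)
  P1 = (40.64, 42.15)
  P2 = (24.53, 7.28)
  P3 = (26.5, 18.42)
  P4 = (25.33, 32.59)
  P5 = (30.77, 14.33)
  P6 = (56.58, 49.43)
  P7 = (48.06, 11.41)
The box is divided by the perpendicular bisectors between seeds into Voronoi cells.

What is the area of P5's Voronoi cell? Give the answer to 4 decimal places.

1. box [0,74]×[0,58]: [(0, 0) (74, 0) (74, 58) (0, 58)]
2. ⊥bis P5·P0 via (40.965,24.085): [(0, 0) (64.0105, 0) (8.5137, 58) (0, 58)]  |A|=2103.2032
3. ⊥bis P5·P1 via (35.705,28.24): [(0, 40.9074) (0, 0) (64.0105, 0) (37.6494, 27.5502)]  |A|=1651.8205
4. ⊥bis P5·P2 via (27.65,10.805): [(0, 40.9074) (0, 35.2782) (39.8576, 0) (64.0105, 0) (37.6494, 27.5502)]  |A|=948.769
5. ⊥bis P5·P3 via (28.635,16.375): [(25.2957, 12.8888) (39.8576, 0) (64.0105, 0) (38.4938, 26.6677)]  |A|=507.428
6. ⊥bis P5·P4 via (28.05,23.46): [(38.3648, 26.533) (25.2957, 12.8888) (39.8576, 0) (64.0105, 0) (38.5655, 26.5928)]  |A|=507.4184
7. ⊥bis P5·P6 via (43.675,31.88): [(38.3648, 26.533) (25.2957, 12.8888) (39.8576, 0) (64.0105, 0) (38.5655, 26.5928)]  |A|=507.4184
8. ⊥bis P5·P7 via (39.415,12.87): [(38.3648, 26.533) (25.2957, 12.8888) (37.5817, 2.0144) (41.2574, 23.7794) (38.5655, 26.5928)]  |A|=191.7773
9. canonical 5-gon: [(38.3648, 26.533) (25.2957, 12.8888) (37.5817, 2.0144) (41.2574, 23.7794) (38.5655, 26.5928)]
10. shoelace: 191.7773

Area of P5's cell: 191.7773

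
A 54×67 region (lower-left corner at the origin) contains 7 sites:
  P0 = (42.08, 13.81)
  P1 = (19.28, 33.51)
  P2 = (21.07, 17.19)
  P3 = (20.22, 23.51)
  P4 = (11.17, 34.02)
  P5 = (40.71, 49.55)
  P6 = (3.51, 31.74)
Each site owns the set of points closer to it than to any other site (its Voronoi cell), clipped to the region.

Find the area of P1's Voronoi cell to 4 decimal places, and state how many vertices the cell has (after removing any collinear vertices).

1. box [0,54]×[0,67]: [(0, 0) (54, 0) (54, 67) (0, 67)]
2. ⊥bis P1·P0 via (30.68,23.66): [(0, 0) (10.2369, 0) (54, 50.6496) (54, 67) (0, 67)]  |A|=2509.708
3. ⊥bis P1·P2 via (20.175,25.35): [(0, 23.1372) (33.3929, 26.7998) (54, 50.6496) (54, 67) (0, 67)]  |A|=1986.2262
4. ⊥bis P1·P3 via (19.75,28.51): [(0, 26.6535) (36.2072, 30.057) (54, 50.6496) (54, 67) (0, 67)]  |A|=1873.338
5. ⊥bis P1·P4 via (15.225,33.765): [(14.8657, 28.0509) (36.2072, 30.057) (54, 50.6496) (54, 67) (17.315, 67)]  |A|=1236.2472
6. ⊥bis P1·P5 via (29.995,41.53): [(16.8202, 59.132) (14.8657, 28.0509) (36.2072, 30.057) (37.4799, 31.5299)]  |A|=362.4785
7. ⊥bis P1·P6 via (11.395,32.625): [(16.8202, 59.132) (14.8657, 28.0509) (36.2072, 30.057) (37.4799, 31.5299)]  |A|=362.4785
8. canonical 4-gon: [(16.8202, 59.132) (14.8657, 28.0509) (36.2072, 30.057) (37.4799, 31.5299)]
9. shoelace: 362.4785

Area of P1's cell: 362.4785 (4 vertices)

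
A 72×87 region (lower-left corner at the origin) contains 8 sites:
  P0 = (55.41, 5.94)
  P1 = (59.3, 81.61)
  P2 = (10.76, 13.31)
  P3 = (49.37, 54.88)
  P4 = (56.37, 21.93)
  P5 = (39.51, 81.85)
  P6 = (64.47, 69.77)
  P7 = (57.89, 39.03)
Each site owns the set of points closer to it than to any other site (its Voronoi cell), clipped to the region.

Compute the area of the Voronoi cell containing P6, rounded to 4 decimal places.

1. box [0,72]×[0,87]: [(0, 0) (72, 0) (72, 87) (0, 87)]
2. ⊥bis P6·P0 via (59.94,37.855): [(0, 46.3629) (72, 36.1432) (72, 87) (0, 87)]  |A|=3293.7817
3. ⊥bis P6·P1 via (61.885,75.69): [(0, 48.6676) (0, 46.3629) (72, 36.1432) (72, 80.1068)]  |A|=1665.6583
4. ⊥bis P6·P2 via (37.615,41.54): [(20.6458, 57.6827) (38.2528, 40.9333) (72, 36.1432) (72, 80.1068)]  |A|=1369.3103
5. ⊥bis P6·P3 via (56.92,62.325): [(49.202, 70.1519) (72, 47.0323) (72, 80.1068)]  |A|=377.0162
6. ⊥bis P6·P4 via (60.42,45.85): [(49.202, 70.1519) (72, 47.0323) (72, 80.1068)]  |A|=377.0162
7. ⊥bis P6·P5 via (51.99,75.81): [(49.2649, 70.1794) (49.2353, 70.1181) (72, 47.0323) (72, 80.1068)]  |A|=377.0147
8. ⊥bis P6·P7 via (61.18,54.4): [(49.2649, 70.1794) (49.2353, 70.1181) (65.6859, 53.4355) (72, 52.0839) (72, 80.1068)]  |A|=361.0664
9. canonical 5-gon: [(49.2649, 70.1794) (49.2353, 70.1181) (65.6859, 53.4355) (72, 52.0839) (72, 80.1068)]
10. shoelace: 361.0664

Area of P6's cell: 361.0664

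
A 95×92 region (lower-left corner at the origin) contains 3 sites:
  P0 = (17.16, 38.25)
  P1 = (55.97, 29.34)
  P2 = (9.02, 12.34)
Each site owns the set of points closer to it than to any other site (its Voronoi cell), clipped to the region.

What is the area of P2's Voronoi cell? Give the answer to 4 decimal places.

Area of P2's cell: 867.8048

1. box [0,95]×[0,92]: [(0, 0) (95, 0) (95, 92) (0, 92)]
2. ⊥bis P2·P0 via (13.09,25.295): [(0, 29.4074) (0, 0) (93.6052, 0)]  |A|=1376.3428
3. ⊥bis P2·P1 via (32.495,20.84): [(33.1656, 18.988) (0, 29.4074) (0, 0) (40.0409, 0)]  |A|=867.8048
4. canonical 4-gon: [(33.1656, 18.988) (0, 29.4074) (0, 0) (40.0409, 0)]
5. shoelace: 867.8048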